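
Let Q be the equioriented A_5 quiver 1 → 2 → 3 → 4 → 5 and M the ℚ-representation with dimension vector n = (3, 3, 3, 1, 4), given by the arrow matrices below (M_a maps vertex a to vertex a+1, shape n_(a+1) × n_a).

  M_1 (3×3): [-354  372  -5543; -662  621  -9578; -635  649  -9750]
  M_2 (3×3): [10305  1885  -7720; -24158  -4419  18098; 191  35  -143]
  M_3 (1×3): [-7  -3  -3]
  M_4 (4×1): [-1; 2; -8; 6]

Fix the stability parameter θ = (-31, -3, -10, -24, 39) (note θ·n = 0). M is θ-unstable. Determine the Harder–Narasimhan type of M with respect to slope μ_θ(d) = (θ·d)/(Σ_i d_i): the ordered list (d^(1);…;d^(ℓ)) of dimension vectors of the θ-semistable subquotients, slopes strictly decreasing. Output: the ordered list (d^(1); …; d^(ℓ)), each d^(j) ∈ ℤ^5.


Via rank(M_{q-1}∘⋯∘M_p): M ≅ I[1,3]^2, I[1,5], I[5,5]^3.
μ_θ-semistable layers: μ^(1)=39; μ^(2)=-13/2; μ^(3)=-37/3; μ^(4)=-31

((0, 0, 0, 0, 4); (0, 2, 2, 0, 0); (0, 1, 1, 1, 0); (3, 0, 0, 0, 0))


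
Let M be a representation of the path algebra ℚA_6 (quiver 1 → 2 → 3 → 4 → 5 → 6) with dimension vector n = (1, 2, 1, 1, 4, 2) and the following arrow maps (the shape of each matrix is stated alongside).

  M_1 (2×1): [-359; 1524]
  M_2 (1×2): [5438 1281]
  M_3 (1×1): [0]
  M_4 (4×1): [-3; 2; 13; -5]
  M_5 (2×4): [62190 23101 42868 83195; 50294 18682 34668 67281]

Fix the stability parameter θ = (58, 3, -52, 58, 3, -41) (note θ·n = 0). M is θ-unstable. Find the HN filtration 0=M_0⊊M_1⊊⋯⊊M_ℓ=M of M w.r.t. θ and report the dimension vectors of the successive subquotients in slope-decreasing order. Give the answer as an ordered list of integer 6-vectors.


Interval decomposition of M: I[1,3], I[2,2], I[4,6], I[5,5]^2, I[5,6].
HN type (ℓ=3): μ^(1)=20/3; μ^(2)=3; μ^(3)=-19

((0, 0, 0, 1, 1, 1); (1, 2, 1, 0, 2, 0); (0, 0, 0, 0, 1, 1))


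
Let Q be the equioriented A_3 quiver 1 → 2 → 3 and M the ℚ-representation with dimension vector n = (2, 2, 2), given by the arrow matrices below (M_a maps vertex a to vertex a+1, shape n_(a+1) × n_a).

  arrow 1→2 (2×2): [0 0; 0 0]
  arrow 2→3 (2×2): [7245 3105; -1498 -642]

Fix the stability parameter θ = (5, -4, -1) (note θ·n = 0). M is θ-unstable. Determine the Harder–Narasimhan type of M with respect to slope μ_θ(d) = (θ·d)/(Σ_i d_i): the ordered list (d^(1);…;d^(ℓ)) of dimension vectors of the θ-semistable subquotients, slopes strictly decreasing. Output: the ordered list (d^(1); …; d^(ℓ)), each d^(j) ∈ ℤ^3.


Via rank(M_{q-1}∘⋯∘M_p): M ≅ I[1,1]^2, I[2,2], I[2,3], I[3,3].
μ_θ-semistable layers: μ^(1)=5; μ^(2)=-1; μ^(3)=-4

((2, 0, 0); (0, 0, 2); (0, 2, 0))


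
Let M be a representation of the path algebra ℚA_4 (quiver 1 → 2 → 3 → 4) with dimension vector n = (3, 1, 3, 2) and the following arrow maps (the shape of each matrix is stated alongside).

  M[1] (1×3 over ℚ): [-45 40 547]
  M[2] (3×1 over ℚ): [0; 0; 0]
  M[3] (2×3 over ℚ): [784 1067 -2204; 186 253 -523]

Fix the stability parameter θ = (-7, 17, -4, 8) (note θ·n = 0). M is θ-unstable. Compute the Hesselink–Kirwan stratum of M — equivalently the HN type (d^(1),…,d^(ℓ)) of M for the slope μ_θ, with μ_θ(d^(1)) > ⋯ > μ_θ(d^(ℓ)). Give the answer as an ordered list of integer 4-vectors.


Via rank(M_{q-1}∘⋯∘M_p): M ≅ I[1,1]^2, I[1,2], I[3,3], I[3,4]^2.
μ_θ-semistable layers: μ^(1)=17; μ^(2)=8; μ^(3)=-4; μ^(4)=-7

((0, 1, 0, 0); (0, 0, 0, 2); (0, 0, 3, 0); (3, 0, 0, 0))


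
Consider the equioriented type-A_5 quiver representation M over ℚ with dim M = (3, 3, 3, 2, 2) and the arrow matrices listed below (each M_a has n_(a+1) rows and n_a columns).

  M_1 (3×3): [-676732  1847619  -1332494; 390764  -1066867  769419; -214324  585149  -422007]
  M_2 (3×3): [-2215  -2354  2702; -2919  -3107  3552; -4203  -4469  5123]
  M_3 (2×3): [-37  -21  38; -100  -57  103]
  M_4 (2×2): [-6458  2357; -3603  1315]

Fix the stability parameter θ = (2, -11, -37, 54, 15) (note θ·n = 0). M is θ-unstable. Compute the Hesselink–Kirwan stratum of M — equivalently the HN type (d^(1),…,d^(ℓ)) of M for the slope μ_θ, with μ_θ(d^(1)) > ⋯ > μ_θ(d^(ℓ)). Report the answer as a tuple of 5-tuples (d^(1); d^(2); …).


Barcode: M ≅ I[1,1], I[1,3], I[1,5], I[2,5]. HN layers by μ_θ (4 steps, strictly decreasing):
  μ^(1)=69/2; μ^(2)=2; μ^(3)=-46/3; μ^(4)=-24

((0, 0, 0, 2, 2); (1, 0, 0, 0, 0); (2, 2, 2, 0, 0); (0, 1, 1, 0, 0))


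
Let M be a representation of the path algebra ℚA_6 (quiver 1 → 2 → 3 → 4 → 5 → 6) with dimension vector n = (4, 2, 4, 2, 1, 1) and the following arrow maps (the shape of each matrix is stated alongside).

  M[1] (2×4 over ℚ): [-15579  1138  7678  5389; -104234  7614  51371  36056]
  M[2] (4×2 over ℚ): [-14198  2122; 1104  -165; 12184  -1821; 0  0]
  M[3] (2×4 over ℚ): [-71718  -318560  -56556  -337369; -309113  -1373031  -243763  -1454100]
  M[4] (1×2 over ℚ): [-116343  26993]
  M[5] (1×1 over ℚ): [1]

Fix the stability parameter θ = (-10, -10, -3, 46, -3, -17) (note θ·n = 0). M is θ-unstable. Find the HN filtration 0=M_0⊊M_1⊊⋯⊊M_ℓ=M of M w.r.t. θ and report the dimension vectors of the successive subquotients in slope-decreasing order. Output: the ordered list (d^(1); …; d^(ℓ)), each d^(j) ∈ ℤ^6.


Via rank(M_{q-1}∘⋯∘M_p): M ≅ I[1,1]^2, I[1,3], I[1,6], I[3,3], I[3,4].
μ_θ-semistable layers: μ^(1)=46; μ^(2)=26/3; μ^(3)=-3; μ^(4)=-10

((0, 0, 0, 1, 0, 0); (0, 0, 0, 1, 1, 1); (0, 0, 4, 0, 0, 0); (4, 2, 0, 0, 0, 0))


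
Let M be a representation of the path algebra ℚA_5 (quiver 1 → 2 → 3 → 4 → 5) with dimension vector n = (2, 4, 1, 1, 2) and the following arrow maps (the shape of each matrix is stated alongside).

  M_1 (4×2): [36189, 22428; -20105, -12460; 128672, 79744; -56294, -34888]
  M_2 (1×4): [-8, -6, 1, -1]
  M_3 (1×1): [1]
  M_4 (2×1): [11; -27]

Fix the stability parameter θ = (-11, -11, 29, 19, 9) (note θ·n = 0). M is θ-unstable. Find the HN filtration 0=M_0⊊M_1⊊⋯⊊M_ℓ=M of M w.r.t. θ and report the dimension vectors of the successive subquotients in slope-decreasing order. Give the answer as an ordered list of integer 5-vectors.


Via rank(M_{q-1}∘⋯∘M_p): M ≅ I[1,1], I[1,5], I[2,2]^3, I[5,5].
μ_θ-semistable layers: μ^(1)=19; μ^(2)=9; μ^(3)=-11

((0, 0, 1, 1, 1); (0, 0, 0, 0, 1); (2, 4, 0, 0, 0))


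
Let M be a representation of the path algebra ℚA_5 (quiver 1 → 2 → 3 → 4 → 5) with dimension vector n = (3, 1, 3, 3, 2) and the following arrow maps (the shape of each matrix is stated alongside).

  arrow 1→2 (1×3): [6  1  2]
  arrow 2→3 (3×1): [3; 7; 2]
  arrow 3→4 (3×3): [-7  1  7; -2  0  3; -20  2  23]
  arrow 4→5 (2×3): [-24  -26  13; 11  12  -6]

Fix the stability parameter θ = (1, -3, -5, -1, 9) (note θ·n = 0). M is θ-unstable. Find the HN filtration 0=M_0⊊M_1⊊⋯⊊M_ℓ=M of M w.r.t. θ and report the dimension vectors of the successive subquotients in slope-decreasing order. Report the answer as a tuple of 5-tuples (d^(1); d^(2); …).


Interval decomposition of M: I[1,1]^2, I[1,3], I[3,5]^2, I[4,4].
HN type (ℓ=5): μ^(1)=9; μ^(2)=1; μ^(3)=-1; μ^(4)=-7/3; μ^(5)=-5

((0, 0, 0, 0, 2); (2, 0, 0, 0, 0); (0, 0, 0, 3, 0); (1, 1, 1, 0, 0); (0, 0, 2, 0, 0))


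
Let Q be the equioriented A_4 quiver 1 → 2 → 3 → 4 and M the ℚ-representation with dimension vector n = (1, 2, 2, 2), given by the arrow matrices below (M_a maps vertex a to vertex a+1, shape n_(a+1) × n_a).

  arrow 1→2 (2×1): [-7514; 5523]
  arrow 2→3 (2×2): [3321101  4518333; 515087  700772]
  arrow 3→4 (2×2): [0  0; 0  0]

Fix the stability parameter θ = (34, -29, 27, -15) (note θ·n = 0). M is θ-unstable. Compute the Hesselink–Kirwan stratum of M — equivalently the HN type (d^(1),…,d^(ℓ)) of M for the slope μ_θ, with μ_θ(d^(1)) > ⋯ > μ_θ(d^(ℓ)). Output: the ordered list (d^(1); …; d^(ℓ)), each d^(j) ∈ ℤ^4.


Via rank(M_{q-1}∘⋯∘M_p): M ≅ I[1,3], I[2,3], I[4,4]^2.
μ_θ-semistable layers: μ^(1)=27; μ^(2)=5/2; μ^(3)=-15; μ^(4)=-29

((0, 0, 2, 0); (1, 1, 0, 0); (0, 0, 0, 2); (0, 1, 0, 0))


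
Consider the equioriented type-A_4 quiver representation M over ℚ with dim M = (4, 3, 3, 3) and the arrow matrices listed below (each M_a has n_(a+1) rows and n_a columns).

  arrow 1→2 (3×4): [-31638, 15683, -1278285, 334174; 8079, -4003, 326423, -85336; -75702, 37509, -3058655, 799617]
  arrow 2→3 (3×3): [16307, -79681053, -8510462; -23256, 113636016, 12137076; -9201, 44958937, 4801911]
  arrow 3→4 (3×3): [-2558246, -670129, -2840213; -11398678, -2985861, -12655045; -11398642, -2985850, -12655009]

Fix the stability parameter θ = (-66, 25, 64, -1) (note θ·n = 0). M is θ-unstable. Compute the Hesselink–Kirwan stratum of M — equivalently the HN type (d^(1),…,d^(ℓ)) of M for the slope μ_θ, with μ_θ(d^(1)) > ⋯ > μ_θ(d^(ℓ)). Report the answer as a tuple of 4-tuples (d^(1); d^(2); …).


Interval decomposition of M: I[1,1], I[1,2], I[1,3], I[1,4], I[3,4], I[4,4].
HN type (ℓ=5): μ^(1)=64; μ^(2)=63/2; μ^(3)=25; μ^(4)=-1; μ^(5)=-66

((0, 0, 1, 0); (0, 0, 2, 2); (0, 3, 0, 0); (0, 0, 0, 1); (4, 0, 0, 0))


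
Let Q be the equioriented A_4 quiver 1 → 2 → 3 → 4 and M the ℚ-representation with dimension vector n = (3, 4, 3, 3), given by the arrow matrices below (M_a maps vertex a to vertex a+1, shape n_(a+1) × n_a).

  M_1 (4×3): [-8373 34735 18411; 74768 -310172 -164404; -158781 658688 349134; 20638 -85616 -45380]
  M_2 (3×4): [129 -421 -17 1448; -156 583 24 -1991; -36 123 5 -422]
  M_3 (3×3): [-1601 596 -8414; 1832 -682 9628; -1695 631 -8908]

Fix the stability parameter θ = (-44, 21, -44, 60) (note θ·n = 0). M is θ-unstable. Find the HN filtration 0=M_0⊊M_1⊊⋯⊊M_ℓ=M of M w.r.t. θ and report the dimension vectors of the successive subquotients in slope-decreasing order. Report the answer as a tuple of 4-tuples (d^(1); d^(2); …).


Via rank(M_{q-1}∘⋯∘M_p): M ≅ I[1,1], I[1,3], I[1,4], I[2,2], I[2,4], I[4,4].
μ_θ-semistable layers: μ^(1)=60; μ^(2)=21; μ^(3)=-23/2; μ^(4)=-44

((0, 0, 0, 3); (0, 1, 0, 0); (0, 3, 3, 0); (3, 0, 0, 0))


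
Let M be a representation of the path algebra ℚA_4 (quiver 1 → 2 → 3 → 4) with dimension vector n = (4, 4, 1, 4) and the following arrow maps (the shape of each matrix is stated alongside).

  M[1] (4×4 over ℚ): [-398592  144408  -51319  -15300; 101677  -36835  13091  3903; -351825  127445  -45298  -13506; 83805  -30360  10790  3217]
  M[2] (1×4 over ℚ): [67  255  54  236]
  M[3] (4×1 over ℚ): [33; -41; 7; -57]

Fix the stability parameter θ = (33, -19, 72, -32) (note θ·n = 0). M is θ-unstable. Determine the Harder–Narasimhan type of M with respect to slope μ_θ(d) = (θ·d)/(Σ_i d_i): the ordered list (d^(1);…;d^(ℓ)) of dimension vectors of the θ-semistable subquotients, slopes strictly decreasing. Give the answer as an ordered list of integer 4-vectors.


Via rank(M_{q-1}∘⋯∘M_p): M ≅ I[1,2]^3, I[1,4], I[4,4]^3.
μ_θ-semistable layers: μ^(1)=20; μ^(2)=7; μ^(3)=-32

((0, 0, 1, 1); (4, 4, 0, 0); (0, 0, 0, 3))


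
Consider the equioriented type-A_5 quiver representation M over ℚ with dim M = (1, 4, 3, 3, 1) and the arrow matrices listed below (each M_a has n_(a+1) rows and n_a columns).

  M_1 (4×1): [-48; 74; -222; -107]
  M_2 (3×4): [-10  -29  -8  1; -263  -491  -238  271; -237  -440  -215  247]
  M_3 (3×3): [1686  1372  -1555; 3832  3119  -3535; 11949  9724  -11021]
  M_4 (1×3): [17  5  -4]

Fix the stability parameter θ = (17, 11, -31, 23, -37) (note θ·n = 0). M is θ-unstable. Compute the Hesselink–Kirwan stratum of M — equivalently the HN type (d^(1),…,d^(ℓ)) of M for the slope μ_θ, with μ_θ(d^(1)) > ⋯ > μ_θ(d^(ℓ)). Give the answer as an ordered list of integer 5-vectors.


Interval decomposition of M: I[1,5], I[2,2], I[2,4]^2.
HN type (ℓ=4): μ^(1)=23; μ^(2)=11; μ^(3)=-17/5; μ^(4)=-10

((0, 0, 0, 2, 0); (0, 1, 0, 0, 0); (1, 1, 1, 1, 1); (0, 2, 2, 0, 0))


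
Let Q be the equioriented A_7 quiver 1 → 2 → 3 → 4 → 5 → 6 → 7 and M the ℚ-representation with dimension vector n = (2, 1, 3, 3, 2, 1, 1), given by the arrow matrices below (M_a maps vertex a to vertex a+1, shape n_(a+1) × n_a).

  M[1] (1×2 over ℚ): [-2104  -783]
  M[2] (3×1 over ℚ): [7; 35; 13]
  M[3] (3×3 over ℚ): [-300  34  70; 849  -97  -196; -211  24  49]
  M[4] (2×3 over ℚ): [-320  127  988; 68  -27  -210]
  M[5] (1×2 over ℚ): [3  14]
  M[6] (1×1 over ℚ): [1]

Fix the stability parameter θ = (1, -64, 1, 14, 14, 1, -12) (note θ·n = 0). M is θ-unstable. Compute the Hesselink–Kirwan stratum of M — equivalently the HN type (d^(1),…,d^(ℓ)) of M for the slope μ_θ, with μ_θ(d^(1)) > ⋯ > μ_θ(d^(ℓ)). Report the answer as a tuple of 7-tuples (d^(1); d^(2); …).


Barcode: M ≅ I[1,1], I[1,3], I[3,5], I[3,7], I[4,4]. HN layers by μ_θ (4 steps, strictly decreasing):
  μ^(1)=14; μ^(2)=17/4; μ^(3)=1; μ^(4)=-63/2

((0, 0, 0, 2, 1, 0, 0); (0, 0, 0, 1, 1, 1, 1); (1, 0, 3, 0, 0, 0, 0); (1, 1, 0, 0, 0, 0, 0))


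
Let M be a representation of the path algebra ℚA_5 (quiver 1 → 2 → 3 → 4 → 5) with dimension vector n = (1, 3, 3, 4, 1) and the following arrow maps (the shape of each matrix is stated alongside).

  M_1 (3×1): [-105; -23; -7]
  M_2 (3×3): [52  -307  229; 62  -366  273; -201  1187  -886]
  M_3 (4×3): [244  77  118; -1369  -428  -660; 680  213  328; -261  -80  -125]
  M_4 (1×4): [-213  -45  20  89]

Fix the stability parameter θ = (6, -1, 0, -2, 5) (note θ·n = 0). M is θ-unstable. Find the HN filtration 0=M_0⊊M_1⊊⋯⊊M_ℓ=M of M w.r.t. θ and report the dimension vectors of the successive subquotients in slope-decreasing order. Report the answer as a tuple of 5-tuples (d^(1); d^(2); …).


Via rank(M_{q-1}∘⋯∘M_p): M ≅ I[1,5], I[2,4]^2, I[4,4].
μ_θ-semistable layers: μ^(1)=5; μ^(2)=3/4; μ^(3)=-1; μ^(4)=-2

((0, 0, 0, 0, 1); (1, 1, 1, 1, 0); (0, 2, 2, 2, 0); (0, 0, 0, 1, 0))


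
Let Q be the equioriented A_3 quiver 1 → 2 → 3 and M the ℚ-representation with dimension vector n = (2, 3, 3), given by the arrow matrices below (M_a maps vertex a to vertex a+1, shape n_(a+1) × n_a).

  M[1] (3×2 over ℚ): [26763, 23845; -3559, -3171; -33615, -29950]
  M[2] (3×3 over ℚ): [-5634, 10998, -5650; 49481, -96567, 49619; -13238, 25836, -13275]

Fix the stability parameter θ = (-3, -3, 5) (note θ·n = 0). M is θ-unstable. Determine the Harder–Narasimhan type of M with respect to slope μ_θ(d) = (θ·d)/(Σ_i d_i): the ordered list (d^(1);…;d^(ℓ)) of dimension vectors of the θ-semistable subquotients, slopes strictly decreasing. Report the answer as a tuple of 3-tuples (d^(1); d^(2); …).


Interval decomposition of M: I[1,2], I[1,3], I[2,3], I[3,3].
HN type (ℓ=2): μ^(1)=5; μ^(2)=-3

((0, 0, 3); (2, 3, 0))


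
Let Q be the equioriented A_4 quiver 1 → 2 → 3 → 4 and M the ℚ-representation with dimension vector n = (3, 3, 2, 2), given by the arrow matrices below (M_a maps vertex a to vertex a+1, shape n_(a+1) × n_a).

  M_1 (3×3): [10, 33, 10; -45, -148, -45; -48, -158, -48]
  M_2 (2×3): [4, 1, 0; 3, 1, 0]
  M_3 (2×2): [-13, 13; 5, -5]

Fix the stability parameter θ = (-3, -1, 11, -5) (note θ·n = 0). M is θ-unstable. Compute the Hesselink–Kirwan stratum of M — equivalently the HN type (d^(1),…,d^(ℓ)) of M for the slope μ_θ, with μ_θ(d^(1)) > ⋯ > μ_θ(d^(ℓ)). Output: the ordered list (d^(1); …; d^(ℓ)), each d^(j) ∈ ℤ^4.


Via rank(M_{q-1}∘⋯∘M_p): M ≅ I[1,1], I[1,3], I[1,4], I[2,2], I[4,4].
μ_θ-semistable layers: μ^(1)=11; μ^(2)=3; μ^(3)=-1; μ^(4)=-3; μ^(5)=-5

((0, 0, 1, 0); (0, 0, 1, 1); (0, 3, 0, 0); (3, 0, 0, 0); (0, 0, 0, 1))


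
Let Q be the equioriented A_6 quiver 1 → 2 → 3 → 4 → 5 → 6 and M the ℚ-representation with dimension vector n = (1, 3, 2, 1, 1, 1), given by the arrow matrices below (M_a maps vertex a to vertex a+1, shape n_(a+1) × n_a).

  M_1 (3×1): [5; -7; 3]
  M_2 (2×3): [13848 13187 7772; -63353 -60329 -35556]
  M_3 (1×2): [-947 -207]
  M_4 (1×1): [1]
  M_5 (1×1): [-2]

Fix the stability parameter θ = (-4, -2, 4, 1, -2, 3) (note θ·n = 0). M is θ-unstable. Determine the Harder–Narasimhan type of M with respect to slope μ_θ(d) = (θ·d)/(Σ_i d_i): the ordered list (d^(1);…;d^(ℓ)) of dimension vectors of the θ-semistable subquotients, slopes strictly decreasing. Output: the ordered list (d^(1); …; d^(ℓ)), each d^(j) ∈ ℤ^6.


Interval decomposition of M: I[1,6], I[2,2], I[2,3].
HN type (ℓ=5): μ^(1)=4; μ^(2)=3; μ^(3)=1; μ^(4)=-2; μ^(5)=-4

((0, 0, 1, 0, 0, 0); (0, 0, 0, 0, 0, 1); (0, 0, 1, 1, 1, 0); (0, 3, 0, 0, 0, 0); (1, 0, 0, 0, 0, 0))


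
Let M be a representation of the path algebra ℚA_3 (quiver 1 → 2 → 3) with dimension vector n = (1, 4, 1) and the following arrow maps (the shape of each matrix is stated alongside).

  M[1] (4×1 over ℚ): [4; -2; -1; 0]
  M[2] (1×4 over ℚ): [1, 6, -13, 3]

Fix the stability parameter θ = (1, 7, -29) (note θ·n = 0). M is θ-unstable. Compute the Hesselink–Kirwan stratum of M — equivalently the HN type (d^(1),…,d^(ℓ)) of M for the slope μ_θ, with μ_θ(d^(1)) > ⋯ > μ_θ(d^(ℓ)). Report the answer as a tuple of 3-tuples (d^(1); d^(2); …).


Via rank(M_{q-1}∘⋯∘M_p): M ≅ I[1,3], I[2,2]^3.
μ_θ-semistable layers: μ^(1)=7; μ^(2)=-7

((0, 3, 0); (1, 1, 1))


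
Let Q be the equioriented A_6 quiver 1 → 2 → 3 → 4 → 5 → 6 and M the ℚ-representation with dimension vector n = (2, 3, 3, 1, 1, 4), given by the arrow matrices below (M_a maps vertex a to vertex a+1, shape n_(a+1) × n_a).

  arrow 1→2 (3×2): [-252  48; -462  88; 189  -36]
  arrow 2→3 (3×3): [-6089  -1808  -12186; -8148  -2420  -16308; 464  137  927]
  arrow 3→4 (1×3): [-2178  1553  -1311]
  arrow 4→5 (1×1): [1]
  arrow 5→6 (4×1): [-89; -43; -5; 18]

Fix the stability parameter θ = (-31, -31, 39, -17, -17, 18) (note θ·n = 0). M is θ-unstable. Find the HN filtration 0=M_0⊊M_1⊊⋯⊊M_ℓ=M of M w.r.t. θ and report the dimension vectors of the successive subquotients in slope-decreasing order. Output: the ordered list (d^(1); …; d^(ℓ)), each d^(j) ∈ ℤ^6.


Via rank(M_{q-1}∘⋯∘M_p): M ≅ I[1,1], I[1,6], I[2,2], I[2,3], I[3,3], I[6,6]^3.
μ_θ-semistable layers: μ^(1)=39; μ^(2)=18; μ^(3)=5/3; μ^(4)=-31

((0, 0, 2, 0, 0, 0); (0, 0, 0, 0, 0, 4); (0, 0, 1, 1, 1, 0); (2, 3, 0, 0, 0, 0))


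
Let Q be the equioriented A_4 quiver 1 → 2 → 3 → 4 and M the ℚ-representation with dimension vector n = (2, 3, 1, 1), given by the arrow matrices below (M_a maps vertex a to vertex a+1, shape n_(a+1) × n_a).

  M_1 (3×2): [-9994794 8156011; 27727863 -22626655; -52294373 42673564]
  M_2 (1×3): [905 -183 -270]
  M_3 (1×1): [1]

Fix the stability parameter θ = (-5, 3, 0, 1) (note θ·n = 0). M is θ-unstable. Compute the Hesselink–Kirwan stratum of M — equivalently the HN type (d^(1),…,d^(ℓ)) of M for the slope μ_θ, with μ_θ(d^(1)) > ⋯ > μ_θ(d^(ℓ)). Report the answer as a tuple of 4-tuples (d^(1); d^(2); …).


Via rank(M_{q-1}∘⋯∘M_p): M ≅ I[1,2], I[1,4], I[2,2].
μ_θ-semistable layers: μ^(1)=3; μ^(2)=4/3; μ^(3)=-5

((0, 2, 0, 0); (0, 1, 1, 1); (2, 0, 0, 0))


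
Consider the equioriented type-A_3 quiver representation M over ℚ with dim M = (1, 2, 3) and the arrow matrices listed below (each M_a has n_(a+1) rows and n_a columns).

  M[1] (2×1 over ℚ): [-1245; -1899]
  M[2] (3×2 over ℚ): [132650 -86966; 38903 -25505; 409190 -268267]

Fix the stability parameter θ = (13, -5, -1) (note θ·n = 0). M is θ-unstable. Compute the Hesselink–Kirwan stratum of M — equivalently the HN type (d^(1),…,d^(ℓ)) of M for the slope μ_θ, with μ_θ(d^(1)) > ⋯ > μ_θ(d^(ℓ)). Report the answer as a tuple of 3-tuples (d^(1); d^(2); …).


Via rank(M_{q-1}∘⋯∘M_p): M ≅ I[1,3], I[2,3], I[3,3].
μ_θ-semistable layers: μ^(1)=7/3; μ^(2)=-1; μ^(3)=-5

((1, 1, 1); (0, 0, 2); (0, 1, 0))


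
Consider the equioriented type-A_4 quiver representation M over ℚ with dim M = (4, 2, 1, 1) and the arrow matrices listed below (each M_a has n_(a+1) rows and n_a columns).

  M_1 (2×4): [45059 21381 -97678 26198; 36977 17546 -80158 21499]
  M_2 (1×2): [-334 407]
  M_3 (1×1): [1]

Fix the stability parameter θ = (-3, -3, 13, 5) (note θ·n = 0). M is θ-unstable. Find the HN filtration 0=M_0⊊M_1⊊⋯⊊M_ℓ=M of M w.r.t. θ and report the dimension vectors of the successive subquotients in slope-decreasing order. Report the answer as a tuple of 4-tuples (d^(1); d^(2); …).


Via rank(M_{q-1}∘⋯∘M_p): M ≅ I[1,1]^2, I[1,2], I[1,4].
μ_θ-semistable layers: μ^(1)=9; μ^(2)=-3

((0, 0, 1, 1); (4, 2, 0, 0))


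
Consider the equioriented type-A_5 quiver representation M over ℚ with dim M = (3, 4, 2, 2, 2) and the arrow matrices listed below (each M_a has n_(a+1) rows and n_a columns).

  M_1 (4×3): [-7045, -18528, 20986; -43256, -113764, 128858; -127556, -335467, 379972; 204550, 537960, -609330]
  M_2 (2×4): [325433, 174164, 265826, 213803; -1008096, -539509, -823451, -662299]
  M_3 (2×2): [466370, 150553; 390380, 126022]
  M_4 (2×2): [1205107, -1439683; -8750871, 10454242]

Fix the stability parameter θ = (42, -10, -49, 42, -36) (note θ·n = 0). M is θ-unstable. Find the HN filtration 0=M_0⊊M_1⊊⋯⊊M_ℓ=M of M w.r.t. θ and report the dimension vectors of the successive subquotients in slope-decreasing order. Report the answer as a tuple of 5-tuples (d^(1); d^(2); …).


Via rank(M_{q-1}∘⋯∘M_p): M ≅ I[1,2], I[1,3], I[1,5], I[2,2], I[4,5].
μ_θ-semistable layers: μ^(1)=16; μ^(2)=3; μ^(3)=-17/3; μ^(4)=-10

((1, 1, 0, 0, 0); (0, 0, 0, 2, 2); (2, 2, 2, 0, 0); (0, 1, 0, 0, 0))


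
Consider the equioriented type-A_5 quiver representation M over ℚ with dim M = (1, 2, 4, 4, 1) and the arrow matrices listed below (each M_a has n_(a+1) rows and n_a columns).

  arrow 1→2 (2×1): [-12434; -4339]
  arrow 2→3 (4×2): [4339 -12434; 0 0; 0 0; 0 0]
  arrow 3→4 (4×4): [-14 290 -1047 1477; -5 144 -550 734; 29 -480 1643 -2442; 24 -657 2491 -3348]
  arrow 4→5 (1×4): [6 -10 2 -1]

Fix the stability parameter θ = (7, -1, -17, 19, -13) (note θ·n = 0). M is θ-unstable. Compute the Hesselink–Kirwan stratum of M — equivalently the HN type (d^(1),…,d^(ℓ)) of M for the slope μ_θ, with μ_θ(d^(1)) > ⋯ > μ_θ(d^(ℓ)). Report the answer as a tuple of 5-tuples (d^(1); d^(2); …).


Barcode: M ≅ I[1,2], I[2,4], I[3,4]^2, I[3,5]. HN layers by μ_θ (4 steps, strictly decreasing):
  μ^(1)=19; μ^(2)=3; μ^(3)=-9; μ^(4)=-17

((0, 0, 0, 3, 0); (1, 1, 0, 1, 1); (0, 1, 1, 0, 0); (0, 0, 3, 0, 0))


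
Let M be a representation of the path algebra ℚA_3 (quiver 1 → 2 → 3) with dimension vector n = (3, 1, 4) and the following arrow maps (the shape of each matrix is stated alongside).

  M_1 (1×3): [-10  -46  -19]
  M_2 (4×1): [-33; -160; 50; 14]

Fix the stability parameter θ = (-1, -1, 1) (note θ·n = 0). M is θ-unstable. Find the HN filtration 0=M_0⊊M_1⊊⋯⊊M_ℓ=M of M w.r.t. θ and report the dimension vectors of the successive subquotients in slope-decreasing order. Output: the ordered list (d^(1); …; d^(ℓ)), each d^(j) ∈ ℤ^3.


Barcode: M ≅ I[1,1]^2, I[1,3], I[3,3]^3. HN layers by μ_θ (2 steps, strictly decreasing):
  μ^(1)=1; μ^(2)=-1

((0, 0, 4); (3, 1, 0))


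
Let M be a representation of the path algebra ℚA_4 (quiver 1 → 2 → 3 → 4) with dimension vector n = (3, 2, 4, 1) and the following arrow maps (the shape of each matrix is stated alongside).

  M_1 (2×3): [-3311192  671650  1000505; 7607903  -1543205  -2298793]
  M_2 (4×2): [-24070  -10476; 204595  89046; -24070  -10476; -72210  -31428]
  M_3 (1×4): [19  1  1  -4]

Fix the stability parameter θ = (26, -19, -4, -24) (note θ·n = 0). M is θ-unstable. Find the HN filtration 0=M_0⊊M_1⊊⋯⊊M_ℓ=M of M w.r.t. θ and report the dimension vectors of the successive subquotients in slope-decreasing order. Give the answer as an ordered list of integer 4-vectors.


Barcode: M ≅ I[1,1], I[1,2], I[1,4], I[3,3]^3. HN layers by μ_θ (4 steps, strictly decreasing):
  μ^(1)=26; μ^(2)=7/2; μ^(3)=-4; μ^(4)=-21/4

((1, 0, 0, 0); (1, 1, 0, 0); (0, 0, 3, 0); (1, 1, 1, 1))


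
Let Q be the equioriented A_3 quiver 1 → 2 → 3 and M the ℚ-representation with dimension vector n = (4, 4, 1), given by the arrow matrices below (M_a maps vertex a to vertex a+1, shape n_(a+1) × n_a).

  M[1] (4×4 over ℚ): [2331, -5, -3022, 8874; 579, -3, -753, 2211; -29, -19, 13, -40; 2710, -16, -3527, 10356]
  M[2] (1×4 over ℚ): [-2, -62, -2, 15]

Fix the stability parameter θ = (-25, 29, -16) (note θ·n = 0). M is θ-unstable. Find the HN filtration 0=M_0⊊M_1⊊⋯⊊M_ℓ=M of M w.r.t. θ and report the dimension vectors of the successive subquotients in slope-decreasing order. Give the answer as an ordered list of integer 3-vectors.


Interval decomposition of M: I[1,2]^3, I[1,3].
HN type (ℓ=3): μ^(1)=29; μ^(2)=13/2; μ^(3)=-25

((0, 3, 0); (0, 1, 1); (4, 0, 0))


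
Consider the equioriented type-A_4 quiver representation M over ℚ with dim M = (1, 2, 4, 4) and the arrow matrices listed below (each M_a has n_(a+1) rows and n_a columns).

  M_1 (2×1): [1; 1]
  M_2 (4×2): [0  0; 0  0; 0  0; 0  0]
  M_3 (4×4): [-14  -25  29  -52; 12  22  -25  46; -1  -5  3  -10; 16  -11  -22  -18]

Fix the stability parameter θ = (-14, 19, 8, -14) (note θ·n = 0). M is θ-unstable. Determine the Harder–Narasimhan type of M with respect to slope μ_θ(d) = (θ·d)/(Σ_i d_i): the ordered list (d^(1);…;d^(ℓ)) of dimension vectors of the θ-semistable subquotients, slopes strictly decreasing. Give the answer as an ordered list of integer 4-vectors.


Interval decomposition of M: I[1,2], I[2,2], I[3,4]^4.
HN type (ℓ=3): μ^(1)=19; μ^(2)=-3; μ^(3)=-14

((0, 2, 0, 0); (0, 0, 4, 4); (1, 0, 0, 0))


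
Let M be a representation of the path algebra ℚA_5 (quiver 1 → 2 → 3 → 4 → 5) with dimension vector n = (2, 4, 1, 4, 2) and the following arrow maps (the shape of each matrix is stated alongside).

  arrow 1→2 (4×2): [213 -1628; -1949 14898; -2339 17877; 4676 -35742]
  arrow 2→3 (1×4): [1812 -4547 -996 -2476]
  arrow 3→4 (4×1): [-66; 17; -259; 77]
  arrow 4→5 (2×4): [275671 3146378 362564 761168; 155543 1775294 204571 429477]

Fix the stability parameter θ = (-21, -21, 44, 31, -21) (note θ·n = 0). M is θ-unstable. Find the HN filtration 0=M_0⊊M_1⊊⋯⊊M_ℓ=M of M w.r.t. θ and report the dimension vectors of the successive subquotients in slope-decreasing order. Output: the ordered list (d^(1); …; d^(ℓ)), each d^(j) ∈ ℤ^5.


Barcode: M ≅ I[1,2], I[1,4], I[2,2]^2, I[4,4], I[4,5]^2. HN layers by μ_θ (4 steps, strictly decreasing):
  μ^(1)=75/2; μ^(2)=31; μ^(3)=5; μ^(4)=-21

((0, 0, 1, 1, 0); (0, 0, 0, 1, 0); (0, 0, 0, 2, 2); (2, 4, 0, 0, 0))


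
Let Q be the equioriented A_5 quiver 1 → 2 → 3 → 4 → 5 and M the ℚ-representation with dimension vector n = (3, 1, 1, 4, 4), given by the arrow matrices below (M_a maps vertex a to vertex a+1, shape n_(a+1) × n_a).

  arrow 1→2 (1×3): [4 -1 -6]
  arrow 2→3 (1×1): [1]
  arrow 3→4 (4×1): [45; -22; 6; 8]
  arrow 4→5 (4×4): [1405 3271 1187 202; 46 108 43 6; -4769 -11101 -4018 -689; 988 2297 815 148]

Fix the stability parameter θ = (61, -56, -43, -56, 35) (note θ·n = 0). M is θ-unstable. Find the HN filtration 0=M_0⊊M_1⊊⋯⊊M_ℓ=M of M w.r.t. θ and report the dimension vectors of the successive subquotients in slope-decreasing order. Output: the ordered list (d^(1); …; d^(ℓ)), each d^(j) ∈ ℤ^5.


Interval decomposition of M: I[1,1]^2, I[1,5], I[4,5]^3.
HN type (ℓ=4): μ^(1)=61; μ^(2)=35; μ^(3)=-47/2; μ^(4)=-56

((2, 0, 0, 0, 0); (0, 0, 0, 0, 4); (1, 1, 1, 1, 0); (0, 0, 0, 3, 0))


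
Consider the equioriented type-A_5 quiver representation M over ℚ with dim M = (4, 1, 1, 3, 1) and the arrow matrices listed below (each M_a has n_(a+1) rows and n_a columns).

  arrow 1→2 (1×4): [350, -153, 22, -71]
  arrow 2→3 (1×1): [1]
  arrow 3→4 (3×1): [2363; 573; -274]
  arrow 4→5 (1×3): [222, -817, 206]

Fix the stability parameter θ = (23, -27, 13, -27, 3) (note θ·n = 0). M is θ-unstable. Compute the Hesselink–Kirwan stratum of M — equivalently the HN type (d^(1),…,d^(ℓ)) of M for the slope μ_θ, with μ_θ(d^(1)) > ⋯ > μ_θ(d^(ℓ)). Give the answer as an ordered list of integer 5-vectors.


Barcode: M ≅ I[1,1]^3, I[1,5], I[4,4]^2. HN layers by μ_θ (4 steps, strictly decreasing):
  μ^(1)=23; μ^(2)=3; μ^(3)=-9/2; μ^(4)=-27

((3, 0, 0, 0, 0); (0, 0, 0, 0, 1); (1, 1, 1, 1, 0); (0, 0, 0, 2, 0))


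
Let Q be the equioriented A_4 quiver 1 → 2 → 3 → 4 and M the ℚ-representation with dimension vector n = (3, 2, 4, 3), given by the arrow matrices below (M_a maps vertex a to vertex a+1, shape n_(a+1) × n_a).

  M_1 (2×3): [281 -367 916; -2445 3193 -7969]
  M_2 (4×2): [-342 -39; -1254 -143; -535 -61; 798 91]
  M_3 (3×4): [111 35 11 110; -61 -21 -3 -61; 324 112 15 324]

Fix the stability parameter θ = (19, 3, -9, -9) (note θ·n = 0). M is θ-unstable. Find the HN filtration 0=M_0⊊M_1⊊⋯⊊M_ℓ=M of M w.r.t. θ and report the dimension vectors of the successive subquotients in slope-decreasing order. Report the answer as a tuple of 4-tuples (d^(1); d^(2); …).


Via rank(M_{q-1}∘⋯∘M_p): M ≅ I[1,1], I[1,4]^2, I[3,3], I[3,4].
μ_θ-semistable layers: μ^(1)=19; μ^(2)=1; μ^(3)=-9

((1, 0, 0, 0); (2, 2, 2, 2); (0, 0, 2, 1))


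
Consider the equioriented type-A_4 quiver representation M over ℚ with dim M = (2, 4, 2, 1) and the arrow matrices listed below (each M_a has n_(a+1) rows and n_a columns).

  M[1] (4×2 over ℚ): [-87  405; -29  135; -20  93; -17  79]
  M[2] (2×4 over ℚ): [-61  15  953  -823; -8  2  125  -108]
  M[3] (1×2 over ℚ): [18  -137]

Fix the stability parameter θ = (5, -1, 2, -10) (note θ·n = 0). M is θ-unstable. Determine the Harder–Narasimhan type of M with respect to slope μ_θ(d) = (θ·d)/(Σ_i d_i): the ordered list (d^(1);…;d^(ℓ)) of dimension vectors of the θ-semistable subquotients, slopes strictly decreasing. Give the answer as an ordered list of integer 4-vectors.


Interval decomposition of M: I[1,3], I[1,4], I[2,2]^2.
HN type (ℓ=2): μ^(1)=2; μ^(2)=-1

((1, 1, 1, 0); (1, 3, 1, 1))


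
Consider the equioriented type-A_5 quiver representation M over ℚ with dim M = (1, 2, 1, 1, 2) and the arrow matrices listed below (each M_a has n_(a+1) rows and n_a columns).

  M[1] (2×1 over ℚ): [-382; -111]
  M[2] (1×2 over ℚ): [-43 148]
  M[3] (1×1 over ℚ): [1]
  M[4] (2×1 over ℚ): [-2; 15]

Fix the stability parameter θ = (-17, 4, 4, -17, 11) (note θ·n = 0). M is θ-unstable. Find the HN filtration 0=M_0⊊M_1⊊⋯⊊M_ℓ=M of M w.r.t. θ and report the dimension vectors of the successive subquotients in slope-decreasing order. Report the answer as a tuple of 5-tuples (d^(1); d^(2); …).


Via rank(M_{q-1}∘⋯∘M_p): M ≅ I[1,5], I[2,2], I[5,5].
μ_θ-semistable layers: μ^(1)=11; μ^(2)=4; μ^(3)=-3; μ^(4)=-17

((0, 0, 0, 0, 2); (0, 1, 0, 0, 0); (0, 1, 1, 1, 0); (1, 0, 0, 0, 0))


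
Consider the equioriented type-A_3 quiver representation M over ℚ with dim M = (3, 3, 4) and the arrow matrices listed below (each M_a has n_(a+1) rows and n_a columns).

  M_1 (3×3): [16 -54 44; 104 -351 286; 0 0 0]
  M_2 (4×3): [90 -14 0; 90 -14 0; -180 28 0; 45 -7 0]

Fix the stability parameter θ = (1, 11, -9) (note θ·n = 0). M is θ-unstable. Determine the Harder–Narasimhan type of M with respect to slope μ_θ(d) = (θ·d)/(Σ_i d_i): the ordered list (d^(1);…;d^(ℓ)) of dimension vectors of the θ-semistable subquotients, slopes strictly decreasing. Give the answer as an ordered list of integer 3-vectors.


Barcode: M ≅ I[1,1]^2, I[1,3], I[2,2]^2, I[3,3]^3. HN layers by μ_θ (3 steps, strictly decreasing):
  μ^(1)=11; μ^(2)=1; μ^(3)=-9

((0, 2, 0); (3, 1, 1); (0, 0, 3))


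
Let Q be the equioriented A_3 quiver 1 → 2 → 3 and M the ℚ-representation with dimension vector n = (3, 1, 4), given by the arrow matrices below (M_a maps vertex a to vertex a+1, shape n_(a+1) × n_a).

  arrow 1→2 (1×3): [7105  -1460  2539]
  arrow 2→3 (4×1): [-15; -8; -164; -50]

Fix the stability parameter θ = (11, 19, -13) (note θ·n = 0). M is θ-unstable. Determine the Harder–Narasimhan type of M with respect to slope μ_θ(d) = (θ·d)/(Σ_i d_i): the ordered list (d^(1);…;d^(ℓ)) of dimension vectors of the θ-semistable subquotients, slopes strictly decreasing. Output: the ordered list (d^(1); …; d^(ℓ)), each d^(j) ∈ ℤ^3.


Interval decomposition of M: I[1,1]^2, I[1,3], I[3,3]^3.
HN type (ℓ=3): μ^(1)=11; μ^(2)=17/3; μ^(3)=-13

((2, 0, 0); (1, 1, 1); (0, 0, 3))


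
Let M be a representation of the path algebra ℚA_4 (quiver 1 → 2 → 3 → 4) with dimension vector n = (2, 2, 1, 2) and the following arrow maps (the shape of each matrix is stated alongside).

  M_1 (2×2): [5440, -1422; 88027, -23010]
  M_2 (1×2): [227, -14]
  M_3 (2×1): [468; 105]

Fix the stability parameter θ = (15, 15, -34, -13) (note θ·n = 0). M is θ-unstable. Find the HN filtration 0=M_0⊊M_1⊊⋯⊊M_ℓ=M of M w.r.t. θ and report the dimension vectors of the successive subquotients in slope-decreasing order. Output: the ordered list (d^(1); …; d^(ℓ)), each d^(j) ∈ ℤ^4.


Interval decomposition of M: I[1,2], I[1,4], I[4,4].
HN type (ℓ=3): μ^(1)=15; μ^(2)=-17/4; μ^(3)=-13

((1, 1, 0, 0); (1, 1, 1, 1); (0, 0, 0, 1))


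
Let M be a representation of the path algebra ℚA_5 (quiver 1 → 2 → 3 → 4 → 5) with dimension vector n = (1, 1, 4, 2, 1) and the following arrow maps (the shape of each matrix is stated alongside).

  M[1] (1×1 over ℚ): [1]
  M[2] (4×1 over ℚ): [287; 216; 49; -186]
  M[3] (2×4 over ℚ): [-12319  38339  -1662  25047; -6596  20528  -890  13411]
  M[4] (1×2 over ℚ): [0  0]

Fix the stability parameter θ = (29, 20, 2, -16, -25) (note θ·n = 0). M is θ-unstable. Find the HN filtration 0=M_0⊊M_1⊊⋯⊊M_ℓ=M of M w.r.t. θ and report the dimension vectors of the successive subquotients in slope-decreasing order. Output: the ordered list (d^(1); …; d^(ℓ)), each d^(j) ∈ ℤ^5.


Via rank(M_{q-1}∘⋯∘M_p): M ≅ I[1,4], I[3,3]^2, I[3,4], I[5,5].
μ_θ-semistable layers: μ^(1)=35/4; μ^(2)=2; μ^(3)=-7; μ^(4)=-25

((1, 1, 1, 1, 0); (0, 0, 2, 0, 0); (0, 0, 1, 1, 0); (0, 0, 0, 0, 1))


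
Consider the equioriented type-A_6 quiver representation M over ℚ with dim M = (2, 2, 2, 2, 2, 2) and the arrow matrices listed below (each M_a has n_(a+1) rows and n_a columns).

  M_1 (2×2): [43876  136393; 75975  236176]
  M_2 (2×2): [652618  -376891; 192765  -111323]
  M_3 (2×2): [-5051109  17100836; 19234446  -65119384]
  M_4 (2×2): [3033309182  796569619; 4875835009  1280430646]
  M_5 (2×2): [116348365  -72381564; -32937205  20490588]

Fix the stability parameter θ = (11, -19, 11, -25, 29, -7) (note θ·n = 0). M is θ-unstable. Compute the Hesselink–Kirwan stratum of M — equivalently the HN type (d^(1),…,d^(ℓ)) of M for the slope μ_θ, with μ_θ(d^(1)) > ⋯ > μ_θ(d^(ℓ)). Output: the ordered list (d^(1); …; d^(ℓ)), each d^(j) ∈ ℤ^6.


Barcode: M ≅ I[1,3], I[1,5], I[4,6], I[6,6]. HN layers by μ_θ (6 steps, strictly decreasing):
  μ^(1)=29; μ^(2)=11; μ^(3)=-4; μ^(4)=-11/2; μ^(5)=-7; μ^(6)=-25

((0, 0, 0, 0, 1, 0); (0, 0, 1, 0, 1, 1); (1, 1, 0, 0, 0, 0); (1, 1, 1, 1, 0, 0); (0, 0, 0, 0, 0, 1); (0, 0, 0, 1, 0, 0))


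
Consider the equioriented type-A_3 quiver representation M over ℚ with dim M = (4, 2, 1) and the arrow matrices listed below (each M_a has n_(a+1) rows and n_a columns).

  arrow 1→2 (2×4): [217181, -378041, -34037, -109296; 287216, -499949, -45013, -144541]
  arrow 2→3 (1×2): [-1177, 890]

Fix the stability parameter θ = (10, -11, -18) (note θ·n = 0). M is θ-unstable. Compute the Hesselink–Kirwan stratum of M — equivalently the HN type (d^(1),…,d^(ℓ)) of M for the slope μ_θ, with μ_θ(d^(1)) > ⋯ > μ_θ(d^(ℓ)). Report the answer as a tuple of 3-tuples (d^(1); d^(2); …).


Via rank(M_{q-1}∘⋯∘M_p): M ≅ I[1,1]^2, I[1,2], I[1,3].
μ_θ-semistable layers: μ^(1)=10; μ^(2)=-1/2; μ^(3)=-19/3

((2, 0, 0); (1, 1, 0); (1, 1, 1))


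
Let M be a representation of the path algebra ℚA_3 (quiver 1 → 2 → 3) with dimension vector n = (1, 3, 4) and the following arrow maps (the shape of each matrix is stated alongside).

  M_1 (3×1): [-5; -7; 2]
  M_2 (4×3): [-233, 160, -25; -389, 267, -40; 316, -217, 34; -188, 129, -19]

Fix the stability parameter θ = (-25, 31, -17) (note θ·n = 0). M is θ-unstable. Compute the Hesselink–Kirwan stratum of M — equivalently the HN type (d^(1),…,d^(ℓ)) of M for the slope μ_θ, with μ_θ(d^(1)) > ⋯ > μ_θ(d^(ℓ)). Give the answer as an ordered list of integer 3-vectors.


Interval decomposition of M: I[1,3], I[2,3]^2, I[3,3].
HN type (ℓ=3): μ^(1)=7; μ^(2)=-17; μ^(3)=-25

((0, 3, 3); (0, 0, 1); (1, 0, 0))


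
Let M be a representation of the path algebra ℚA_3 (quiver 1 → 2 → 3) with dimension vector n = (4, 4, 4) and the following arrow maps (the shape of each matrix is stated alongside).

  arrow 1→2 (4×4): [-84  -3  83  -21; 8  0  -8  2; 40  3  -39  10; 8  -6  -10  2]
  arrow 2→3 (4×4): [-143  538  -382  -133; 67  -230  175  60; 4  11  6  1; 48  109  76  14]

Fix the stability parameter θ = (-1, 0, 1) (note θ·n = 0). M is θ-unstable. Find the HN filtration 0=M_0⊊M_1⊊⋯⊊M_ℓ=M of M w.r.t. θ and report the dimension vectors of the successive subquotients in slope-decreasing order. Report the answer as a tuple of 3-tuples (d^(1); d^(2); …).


Interval decomposition of M: I[1,1]^2, I[1,3]^2, I[2,3]^2.
HN type (ℓ=3): μ^(1)=1; μ^(2)=0; μ^(3)=-1

((0, 0, 4); (0, 4, 0); (4, 0, 0))


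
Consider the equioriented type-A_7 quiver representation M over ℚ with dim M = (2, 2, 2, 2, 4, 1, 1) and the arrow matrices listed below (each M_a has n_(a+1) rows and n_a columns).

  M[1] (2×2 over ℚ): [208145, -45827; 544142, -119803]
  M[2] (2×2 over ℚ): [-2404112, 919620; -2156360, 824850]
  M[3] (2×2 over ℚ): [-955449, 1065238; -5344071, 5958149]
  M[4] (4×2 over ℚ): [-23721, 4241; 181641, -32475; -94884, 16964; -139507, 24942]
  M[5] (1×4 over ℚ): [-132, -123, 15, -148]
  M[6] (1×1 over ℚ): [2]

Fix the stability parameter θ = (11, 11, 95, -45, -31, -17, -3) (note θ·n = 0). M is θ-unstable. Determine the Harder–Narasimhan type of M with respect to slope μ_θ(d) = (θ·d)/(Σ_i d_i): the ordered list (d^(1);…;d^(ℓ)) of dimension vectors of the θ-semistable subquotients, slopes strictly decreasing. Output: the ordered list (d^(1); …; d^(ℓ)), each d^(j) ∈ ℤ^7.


Interval decomposition of M: I[1,2], I[1,7], I[3,5], I[5,5]^2.
HN type (ℓ=4): μ^(1)=11; μ^(2)=19/3; μ^(3)=3; μ^(4)=-31

((1, 1, 0, 0, 0, 0, 0); (0, 0, 1, 1, 1, 0, 0); (1, 1, 1, 1, 1, 1, 1); (0, 0, 0, 0, 2, 0, 0))


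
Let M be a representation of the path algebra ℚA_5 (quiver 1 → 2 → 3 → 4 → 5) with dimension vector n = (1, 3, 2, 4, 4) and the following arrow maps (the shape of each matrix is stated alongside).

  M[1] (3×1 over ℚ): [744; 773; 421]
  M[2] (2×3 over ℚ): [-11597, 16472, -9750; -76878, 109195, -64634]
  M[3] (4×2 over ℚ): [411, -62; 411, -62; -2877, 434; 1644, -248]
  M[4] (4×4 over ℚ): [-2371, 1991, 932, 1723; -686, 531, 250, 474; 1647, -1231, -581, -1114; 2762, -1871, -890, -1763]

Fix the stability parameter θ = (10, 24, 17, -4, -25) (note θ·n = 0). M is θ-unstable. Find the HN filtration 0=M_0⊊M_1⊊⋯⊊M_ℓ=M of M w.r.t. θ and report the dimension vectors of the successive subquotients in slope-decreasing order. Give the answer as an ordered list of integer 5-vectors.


Interval decomposition of M: I[1,3], I[2,2], I[2,5], I[4,5]^3.
HN type (ℓ=5): μ^(1)=24; μ^(2)=41/2; μ^(3)=10; μ^(4)=3; μ^(5)=-29/2

((0, 1, 0, 0, 0); (0, 1, 1, 0, 0); (1, 0, 0, 0, 0); (0, 1, 1, 1, 1); (0, 0, 0, 3, 3))
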